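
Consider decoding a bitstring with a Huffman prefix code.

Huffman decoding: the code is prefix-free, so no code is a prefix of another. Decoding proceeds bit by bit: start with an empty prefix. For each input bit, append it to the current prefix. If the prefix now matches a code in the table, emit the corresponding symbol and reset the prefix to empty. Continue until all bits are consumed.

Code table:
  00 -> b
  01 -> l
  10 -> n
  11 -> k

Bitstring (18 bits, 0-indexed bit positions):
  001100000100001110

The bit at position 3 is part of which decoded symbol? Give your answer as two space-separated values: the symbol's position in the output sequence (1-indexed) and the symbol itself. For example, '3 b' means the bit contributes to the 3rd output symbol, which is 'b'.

Answer: 2 k

Derivation:
Bit 0: prefix='0' (no match yet)
Bit 1: prefix='00' -> emit 'b', reset
Bit 2: prefix='1' (no match yet)
Bit 3: prefix='11' -> emit 'k', reset
Bit 4: prefix='0' (no match yet)
Bit 5: prefix='00' -> emit 'b', reset
Bit 6: prefix='0' (no match yet)
Bit 7: prefix='00' -> emit 'b', reset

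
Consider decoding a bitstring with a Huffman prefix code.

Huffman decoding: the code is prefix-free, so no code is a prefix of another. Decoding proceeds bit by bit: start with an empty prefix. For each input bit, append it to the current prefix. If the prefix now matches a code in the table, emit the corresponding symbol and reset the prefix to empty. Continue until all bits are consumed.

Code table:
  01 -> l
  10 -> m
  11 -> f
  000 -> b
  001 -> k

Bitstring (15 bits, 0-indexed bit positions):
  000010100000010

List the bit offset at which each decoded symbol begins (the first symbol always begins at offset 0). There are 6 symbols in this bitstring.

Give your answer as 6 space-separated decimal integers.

Answer: 0 3 5 7 10 13

Derivation:
Bit 0: prefix='0' (no match yet)
Bit 1: prefix='00' (no match yet)
Bit 2: prefix='000' -> emit 'b', reset
Bit 3: prefix='0' (no match yet)
Bit 4: prefix='01' -> emit 'l', reset
Bit 5: prefix='0' (no match yet)
Bit 6: prefix='01' -> emit 'l', reset
Bit 7: prefix='0' (no match yet)
Bit 8: prefix='00' (no match yet)
Bit 9: prefix='000' -> emit 'b', reset
Bit 10: prefix='0' (no match yet)
Bit 11: prefix='00' (no match yet)
Bit 12: prefix='000' -> emit 'b', reset
Bit 13: prefix='1' (no match yet)
Bit 14: prefix='10' -> emit 'm', reset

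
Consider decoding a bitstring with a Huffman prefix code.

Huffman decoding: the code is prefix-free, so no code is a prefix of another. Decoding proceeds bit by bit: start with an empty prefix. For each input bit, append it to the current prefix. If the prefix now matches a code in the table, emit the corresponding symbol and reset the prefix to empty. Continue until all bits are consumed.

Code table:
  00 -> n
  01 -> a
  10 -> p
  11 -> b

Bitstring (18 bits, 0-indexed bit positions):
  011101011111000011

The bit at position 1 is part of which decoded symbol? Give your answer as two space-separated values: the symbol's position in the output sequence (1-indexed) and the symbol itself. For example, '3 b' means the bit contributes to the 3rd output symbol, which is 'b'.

Bit 0: prefix='0' (no match yet)
Bit 1: prefix='01' -> emit 'a', reset
Bit 2: prefix='1' (no match yet)
Bit 3: prefix='11' -> emit 'b', reset
Bit 4: prefix='0' (no match yet)
Bit 5: prefix='01' -> emit 'a', reset

Answer: 1 a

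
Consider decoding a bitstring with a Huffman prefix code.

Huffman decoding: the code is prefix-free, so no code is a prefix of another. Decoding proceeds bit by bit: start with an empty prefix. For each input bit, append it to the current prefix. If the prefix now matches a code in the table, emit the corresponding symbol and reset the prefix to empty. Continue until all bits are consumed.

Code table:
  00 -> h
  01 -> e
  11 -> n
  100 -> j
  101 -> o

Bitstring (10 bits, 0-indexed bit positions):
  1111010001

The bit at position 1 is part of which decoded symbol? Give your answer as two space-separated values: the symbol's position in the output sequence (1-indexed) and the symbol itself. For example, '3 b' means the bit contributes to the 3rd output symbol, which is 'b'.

Answer: 1 n

Derivation:
Bit 0: prefix='1' (no match yet)
Bit 1: prefix='11' -> emit 'n', reset
Bit 2: prefix='1' (no match yet)
Bit 3: prefix='11' -> emit 'n', reset
Bit 4: prefix='0' (no match yet)
Bit 5: prefix='01' -> emit 'e', reset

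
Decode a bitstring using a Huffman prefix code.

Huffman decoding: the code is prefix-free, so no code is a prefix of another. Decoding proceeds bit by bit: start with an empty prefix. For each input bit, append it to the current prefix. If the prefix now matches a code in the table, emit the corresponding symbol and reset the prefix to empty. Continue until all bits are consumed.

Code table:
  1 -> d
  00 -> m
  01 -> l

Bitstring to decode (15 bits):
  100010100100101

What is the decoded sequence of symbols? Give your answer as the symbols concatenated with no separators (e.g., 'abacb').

Answer: dmllmdmdl

Derivation:
Bit 0: prefix='1' -> emit 'd', reset
Bit 1: prefix='0' (no match yet)
Bit 2: prefix='00' -> emit 'm', reset
Bit 3: prefix='0' (no match yet)
Bit 4: prefix='01' -> emit 'l', reset
Bit 5: prefix='0' (no match yet)
Bit 6: prefix='01' -> emit 'l', reset
Bit 7: prefix='0' (no match yet)
Bit 8: prefix='00' -> emit 'm', reset
Bit 9: prefix='1' -> emit 'd', reset
Bit 10: prefix='0' (no match yet)
Bit 11: prefix='00' -> emit 'm', reset
Bit 12: prefix='1' -> emit 'd', reset
Bit 13: prefix='0' (no match yet)
Bit 14: prefix='01' -> emit 'l', reset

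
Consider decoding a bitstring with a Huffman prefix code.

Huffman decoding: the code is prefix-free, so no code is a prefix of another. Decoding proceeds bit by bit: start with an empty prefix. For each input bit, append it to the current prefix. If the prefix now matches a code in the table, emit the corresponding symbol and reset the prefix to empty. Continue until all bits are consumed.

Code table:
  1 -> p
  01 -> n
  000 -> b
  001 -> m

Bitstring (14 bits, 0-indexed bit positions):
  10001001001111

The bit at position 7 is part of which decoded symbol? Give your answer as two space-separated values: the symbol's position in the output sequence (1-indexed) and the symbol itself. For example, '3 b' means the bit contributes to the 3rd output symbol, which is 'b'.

Answer: 4 m

Derivation:
Bit 0: prefix='1' -> emit 'p', reset
Bit 1: prefix='0' (no match yet)
Bit 2: prefix='00' (no match yet)
Bit 3: prefix='000' -> emit 'b', reset
Bit 4: prefix='1' -> emit 'p', reset
Bit 5: prefix='0' (no match yet)
Bit 6: prefix='00' (no match yet)
Bit 7: prefix='001' -> emit 'm', reset
Bit 8: prefix='0' (no match yet)
Bit 9: prefix='00' (no match yet)
Bit 10: prefix='001' -> emit 'm', reset
Bit 11: prefix='1' -> emit 'p', reset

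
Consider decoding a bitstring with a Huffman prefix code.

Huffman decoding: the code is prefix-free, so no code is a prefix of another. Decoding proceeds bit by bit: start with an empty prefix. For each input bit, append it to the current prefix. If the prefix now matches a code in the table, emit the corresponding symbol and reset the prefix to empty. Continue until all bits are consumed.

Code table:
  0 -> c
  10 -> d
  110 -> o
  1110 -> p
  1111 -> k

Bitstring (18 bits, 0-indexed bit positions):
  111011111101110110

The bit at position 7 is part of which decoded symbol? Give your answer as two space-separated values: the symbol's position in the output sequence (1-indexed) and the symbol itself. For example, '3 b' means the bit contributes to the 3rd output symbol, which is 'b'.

Answer: 2 k

Derivation:
Bit 0: prefix='1' (no match yet)
Bit 1: prefix='11' (no match yet)
Bit 2: prefix='111' (no match yet)
Bit 3: prefix='1110' -> emit 'p', reset
Bit 4: prefix='1' (no match yet)
Bit 5: prefix='11' (no match yet)
Bit 6: prefix='111' (no match yet)
Bit 7: prefix='1111' -> emit 'k', reset
Bit 8: prefix='1' (no match yet)
Bit 9: prefix='11' (no match yet)
Bit 10: prefix='110' -> emit 'o', reset
Bit 11: prefix='1' (no match yet)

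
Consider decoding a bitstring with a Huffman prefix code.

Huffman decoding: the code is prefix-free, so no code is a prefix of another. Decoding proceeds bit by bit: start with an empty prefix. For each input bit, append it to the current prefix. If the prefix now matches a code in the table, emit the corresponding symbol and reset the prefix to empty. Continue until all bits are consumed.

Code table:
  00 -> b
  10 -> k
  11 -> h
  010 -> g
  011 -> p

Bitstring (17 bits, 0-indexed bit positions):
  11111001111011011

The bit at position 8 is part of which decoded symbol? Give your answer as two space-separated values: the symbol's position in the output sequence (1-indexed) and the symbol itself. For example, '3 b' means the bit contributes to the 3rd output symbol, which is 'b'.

Bit 0: prefix='1' (no match yet)
Bit 1: prefix='11' -> emit 'h', reset
Bit 2: prefix='1' (no match yet)
Bit 3: prefix='11' -> emit 'h', reset
Bit 4: prefix='1' (no match yet)
Bit 5: prefix='10' -> emit 'k', reset
Bit 6: prefix='0' (no match yet)
Bit 7: prefix='01' (no match yet)
Bit 8: prefix='011' -> emit 'p', reset
Bit 9: prefix='1' (no match yet)
Bit 10: prefix='11' -> emit 'h', reset
Bit 11: prefix='0' (no match yet)
Bit 12: prefix='01' (no match yet)

Answer: 4 p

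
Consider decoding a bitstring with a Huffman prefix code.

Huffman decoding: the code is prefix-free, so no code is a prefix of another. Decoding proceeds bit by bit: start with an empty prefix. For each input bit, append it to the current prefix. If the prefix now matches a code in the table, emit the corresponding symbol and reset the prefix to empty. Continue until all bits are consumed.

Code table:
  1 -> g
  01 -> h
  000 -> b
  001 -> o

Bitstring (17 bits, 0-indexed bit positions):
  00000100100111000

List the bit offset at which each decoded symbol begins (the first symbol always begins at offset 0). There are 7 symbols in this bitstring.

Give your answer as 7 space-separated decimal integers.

Bit 0: prefix='0' (no match yet)
Bit 1: prefix='00' (no match yet)
Bit 2: prefix='000' -> emit 'b', reset
Bit 3: prefix='0' (no match yet)
Bit 4: prefix='00' (no match yet)
Bit 5: prefix='001' -> emit 'o', reset
Bit 6: prefix='0' (no match yet)
Bit 7: prefix='00' (no match yet)
Bit 8: prefix='001' -> emit 'o', reset
Bit 9: prefix='0' (no match yet)
Bit 10: prefix='00' (no match yet)
Bit 11: prefix='001' -> emit 'o', reset
Bit 12: prefix='1' -> emit 'g', reset
Bit 13: prefix='1' -> emit 'g', reset
Bit 14: prefix='0' (no match yet)
Bit 15: prefix='00' (no match yet)
Bit 16: prefix='000' -> emit 'b', reset

Answer: 0 3 6 9 12 13 14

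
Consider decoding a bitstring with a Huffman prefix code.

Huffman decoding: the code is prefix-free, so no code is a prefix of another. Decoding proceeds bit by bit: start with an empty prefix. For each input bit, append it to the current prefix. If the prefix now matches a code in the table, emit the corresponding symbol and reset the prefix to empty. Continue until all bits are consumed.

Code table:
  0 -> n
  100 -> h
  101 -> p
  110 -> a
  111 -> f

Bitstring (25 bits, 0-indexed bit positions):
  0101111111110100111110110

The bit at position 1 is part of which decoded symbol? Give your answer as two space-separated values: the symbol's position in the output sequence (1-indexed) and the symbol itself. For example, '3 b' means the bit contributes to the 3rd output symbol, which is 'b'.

Bit 0: prefix='0' -> emit 'n', reset
Bit 1: prefix='1' (no match yet)
Bit 2: prefix='10' (no match yet)
Bit 3: prefix='101' -> emit 'p', reset
Bit 4: prefix='1' (no match yet)
Bit 5: prefix='11' (no match yet)

Answer: 2 p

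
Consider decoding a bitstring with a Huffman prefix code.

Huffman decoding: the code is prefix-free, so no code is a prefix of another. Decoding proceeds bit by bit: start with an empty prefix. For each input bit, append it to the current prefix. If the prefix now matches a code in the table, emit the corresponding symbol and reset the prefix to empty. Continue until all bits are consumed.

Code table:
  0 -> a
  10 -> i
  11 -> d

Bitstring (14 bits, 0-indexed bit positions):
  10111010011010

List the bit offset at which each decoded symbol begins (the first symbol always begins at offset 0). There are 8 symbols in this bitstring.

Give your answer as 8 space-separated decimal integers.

Answer: 0 2 4 6 8 9 11 12

Derivation:
Bit 0: prefix='1' (no match yet)
Bit 1: prefix='10' -> emit 'i', reset
Bit 2: prefix='1' (no match yet)
Bit 3: prefix='11' -> emit 'd', reset
Bit 4: prefix='1' (no match yet)
Bit 5: prefix='10' -> emit 'i', reset
Bit 6: prefix='1' (no match yet)
Bit 7: prefix='10' -> emit 'i', reset
Bit 8: prefix='0' -> emit 'a', reset
Bit 9: prefix='1' (no match yet)
Bit 10: prefix='11' -> emit 'd', reset
Bit 11: prefix='0' -> emit 'a', reset
Bit 12: prefix='1' (no match yet)
Bit 13: prefix='10' -> emit 'i', reset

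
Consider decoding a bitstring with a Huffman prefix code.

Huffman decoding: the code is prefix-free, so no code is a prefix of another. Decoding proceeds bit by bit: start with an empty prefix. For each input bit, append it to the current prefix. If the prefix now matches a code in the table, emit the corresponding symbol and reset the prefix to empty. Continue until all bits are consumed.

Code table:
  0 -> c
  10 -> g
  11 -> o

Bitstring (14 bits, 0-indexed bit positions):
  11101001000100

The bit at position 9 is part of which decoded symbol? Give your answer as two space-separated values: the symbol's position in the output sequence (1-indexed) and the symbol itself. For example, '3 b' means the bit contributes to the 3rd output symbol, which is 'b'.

Answer: 6 c

Derivation:
Bit 0: prefix='1' (no match yet)
Bit 1: prefix='11' -> emit 'o', reset
Bit 2: prefix='1' (no match yet)
Bit 3: prefix='10' -> emit 'g', reset
Bit 4: prefix='1' (no match yet)
Bit 5: prefix='10' -> emit 'g', reset
Bit 6: prefix='0' -> emit 'c', reset
Bit 7: prefix='1' (no match yet)
Bit 8: prefix='10' -> emit 'g', reset
Bit 9: prefix='0' -> emit 'c', reset
Bit 10: prefix='0' -> emit 'c', reset
Bit 11: prefix='1' (no match yet)
Bit 12: prefix='10' -> emit 'g', reset
Bit 13: prefix='0' -> emit 'c', reset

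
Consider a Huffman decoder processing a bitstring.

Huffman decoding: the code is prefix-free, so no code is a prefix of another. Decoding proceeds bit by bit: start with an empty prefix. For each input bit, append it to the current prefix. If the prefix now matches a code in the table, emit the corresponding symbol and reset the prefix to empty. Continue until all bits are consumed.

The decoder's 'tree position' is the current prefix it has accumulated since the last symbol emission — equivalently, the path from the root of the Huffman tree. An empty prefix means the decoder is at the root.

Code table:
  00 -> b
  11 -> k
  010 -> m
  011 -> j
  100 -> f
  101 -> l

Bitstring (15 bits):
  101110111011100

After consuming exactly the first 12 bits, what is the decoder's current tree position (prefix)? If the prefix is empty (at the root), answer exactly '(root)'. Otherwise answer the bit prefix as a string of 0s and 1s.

Answer: 1

Derivation:
Bit 0: prefix='1' (no match yet)
Bit 1: prefix='10' (no match yet)
Bit 2: prefix='101' -> emit 'l', reset
Bit 3: prefix='1' (no match yet)
Bit 4: prefix='11' -> emit 'k', reset
Bit 5: prefix='0' (no match yet)
Bit 6: prefix='01' (no match yet)
Bit 7: prefix='011' -> emit 'j', reset
Bit 8: prefix='1' (no match yet)
Bit 9: prefix='10' (no match yet)
Bit 10: prefix='101' -> emit 'l', reset
Bit 11: prefix='1' (no match yet)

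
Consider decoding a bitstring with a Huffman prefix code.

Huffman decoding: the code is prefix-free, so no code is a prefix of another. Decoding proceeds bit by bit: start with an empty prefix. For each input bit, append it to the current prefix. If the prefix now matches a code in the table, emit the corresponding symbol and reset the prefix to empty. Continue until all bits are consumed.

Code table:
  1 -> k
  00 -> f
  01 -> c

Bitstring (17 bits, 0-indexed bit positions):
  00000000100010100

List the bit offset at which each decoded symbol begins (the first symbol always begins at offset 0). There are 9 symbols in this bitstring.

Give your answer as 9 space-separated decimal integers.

Answer: 0 2 4 6 8 9 11 13 15

Derivation:
Bit 0: prefix='0' (no match yet)
Bit 1: prefix='00' -> emit 'f', reset
Bit 2: prefix='0' (no match yet)
Bit 3: prefix='00' -> emit 'f', reset
Bit 4: prefix='0' (no match yet)
Bit 5: prefix='00' -> emit 'f', reset
Bit 6: prefix='0' (no match yet)
Bit 7: prefix='00' -> emit 'f', reset
Bit 8: prefix='1' -> emit 'k', reset
Bit 9: prefix='0' (no match yet)
Bit 10: prefix='00' -> emit 'f', reset
Bit 11: prefix='0' (no match yet)
Bit 12: prefix='01' -> emit 'c', reset
Bit 13: prefix='0' (no match yet)
Bit 14: prefix='01' -> emit 'c', reset
Bit 15: prefix='0' (no match yet)
Bit 16: prefix='00' -> emit 'f', reset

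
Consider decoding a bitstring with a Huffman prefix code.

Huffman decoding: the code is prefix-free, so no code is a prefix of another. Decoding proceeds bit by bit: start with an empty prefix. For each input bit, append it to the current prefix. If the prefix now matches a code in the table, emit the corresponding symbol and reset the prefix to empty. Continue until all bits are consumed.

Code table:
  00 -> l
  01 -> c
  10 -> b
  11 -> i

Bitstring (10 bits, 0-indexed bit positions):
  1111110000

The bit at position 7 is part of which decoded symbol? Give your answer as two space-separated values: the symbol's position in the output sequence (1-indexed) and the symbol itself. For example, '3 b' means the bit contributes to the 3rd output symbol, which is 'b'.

Bit 0: prefix='1' (no match yet)
Bit 1: prefix='11' -> emit 'i', reset
Bit 2: prefix='1' (no match yet)
Bit 3: prefix='11' -> emit 'i', reset
Bit 4: prefix='1' (no match yet)
Bit 5: prefix='11' -> emit 'i', reset
Bit 6: prefix='0' (no match yet)
Bit 7: prefix='00' -> emit 'l', reset
Bit 8: prefix='0' (no match yet)
Bit 9: prefix='00' -> emit 'l', reset

Answer: 4 l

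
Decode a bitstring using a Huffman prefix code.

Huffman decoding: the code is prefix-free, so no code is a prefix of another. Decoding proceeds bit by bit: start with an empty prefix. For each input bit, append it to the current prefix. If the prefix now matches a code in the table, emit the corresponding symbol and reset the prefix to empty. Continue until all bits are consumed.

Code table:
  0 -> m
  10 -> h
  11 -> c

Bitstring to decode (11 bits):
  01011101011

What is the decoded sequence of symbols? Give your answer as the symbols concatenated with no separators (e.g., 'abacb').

Bit 0: prefix='0' -> emit 'm', reset
Bit 1: prefix='1' (no match yet)
Bit 2: prefix='10' -> emit 'h', reset
Bit 3: prefix='1' (no match yet)
Bit 4: prefix='11' -> emit 'c', reset
Bit 5: prefix='1' (no match yet)
Bit 6: prefix='10' -> emit 'h', reset
Bit 7: prefix='1' (no match yet)
Bit 8: prefix='10' -> emit 'h', reset
Bit 9: prefix='1' (no match yet)
Bit 10: prefix='11' -> emit 'c', reset

Answer: mhchhc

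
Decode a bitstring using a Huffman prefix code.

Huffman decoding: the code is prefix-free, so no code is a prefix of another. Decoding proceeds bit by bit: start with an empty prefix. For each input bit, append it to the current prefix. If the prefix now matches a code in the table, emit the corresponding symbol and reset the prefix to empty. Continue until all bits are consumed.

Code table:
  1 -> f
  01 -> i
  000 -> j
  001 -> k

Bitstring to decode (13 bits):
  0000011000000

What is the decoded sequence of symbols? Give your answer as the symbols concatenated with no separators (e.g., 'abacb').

Bit 0: prefix='0' (no match yet)
Bit 1: prefix='00' (no match yet)
Bit 2: prefix='000' -> emit 'j', reset
Bit 3: prefix='0' (no match yet)
Bit 4: prefix='00' (no match yet)
Bit 5: prefix='001' -> emit 'k', reset
Bit 6: prefix='1' -> emit 'f', reset
Bit 7: prefix='0' (no match yet)
Bit 8: prefix='00' (no match yet)
Bit 9: prefix='000' -> emit 'j', reset
Bit 10: prefix='0' (no match yet)
Bit 11: prefix='00' (no match yet)
Bit 12: prefix='000' -> emit 'j', reset

Answer: jkfjj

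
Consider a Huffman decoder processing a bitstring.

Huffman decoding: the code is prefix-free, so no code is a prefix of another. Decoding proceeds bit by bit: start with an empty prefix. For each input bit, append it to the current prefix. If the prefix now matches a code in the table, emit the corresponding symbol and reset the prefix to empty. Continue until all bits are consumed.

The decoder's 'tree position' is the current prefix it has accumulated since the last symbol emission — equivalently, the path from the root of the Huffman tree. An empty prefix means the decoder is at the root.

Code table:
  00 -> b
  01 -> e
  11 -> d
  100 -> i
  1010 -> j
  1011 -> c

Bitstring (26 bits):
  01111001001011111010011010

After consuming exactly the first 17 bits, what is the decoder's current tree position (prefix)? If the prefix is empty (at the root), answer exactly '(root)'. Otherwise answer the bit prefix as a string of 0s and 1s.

Bit 0: prefix='0' (no match yet)
Bit 1: prefix='01' -> emit 'e', reset
Bit 2: prefix='1' (no match yet)
Bit 3: prefix='11' -> emit 'd', reset
Bit 4: prefix='1' (no match yet)
Bit 5: prefix='10' (no match yet)
Bit 6: prefix='100' -> emit 'i', reset
Bit 7: prefix='1' (no match yet)
Bit 8: prefix='10' (no match yet)
Bit 9: prefix='100' -> emit 'i', reset
Bit 10: prefix='1' (no match yet)
Bit 11: prefix='10' (no match yet)
Bit 12: prefix='101' (no match yet)
Bit 13: prefix='1011' -> emit 'c', reset
Bit 14: prefix='1' (no match yet)
Bit 15: prefix='11' -> emit 'd', reset
Bit 16: prefix='1' (no match yet)

Answer: 1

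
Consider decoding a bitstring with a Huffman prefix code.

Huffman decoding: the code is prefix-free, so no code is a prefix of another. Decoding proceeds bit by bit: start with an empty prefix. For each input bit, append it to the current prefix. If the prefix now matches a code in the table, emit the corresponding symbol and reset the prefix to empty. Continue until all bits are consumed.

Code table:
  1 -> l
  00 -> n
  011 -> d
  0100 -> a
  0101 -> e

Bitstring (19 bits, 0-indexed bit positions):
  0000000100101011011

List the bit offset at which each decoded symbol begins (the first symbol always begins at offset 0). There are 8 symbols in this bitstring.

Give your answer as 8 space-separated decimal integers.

Bit 0: prefix='0' (no match yet)
Bit 1: prefix='00' -> emit 'n', reset
Bit 2: prefix='0' (no match yet)
Bit 3: prefix='00' -> emit 'n', reset
Bit 4: prefix='0' (no match yet)
Bit 5: prefix='00' -> emit 'n', reset
Bit 6: prefix='0' (no match yet)
Bit 7: prefix='01' (no match yet)
Bit 8: prefix='010' (no match yet)
Bit 9: prefix='0100' -> emit 'a', reset
Bit 10: prefix='1' -> emit 'l', reset
Bit 11: prefix='0' (no match yet)
Bit 12: prefix='01' (no match yet)
Bit 13: prefix='010' (no match yet)
Bit 14: prefix='0101' -> emit 'e', reset
Bit 15: prefix='1' -> emit 'l', reset
Bit 16: prefix='0' (no match yet)
Bit 17: prefix='01' (no match yet)
Bit 18: prefix='011' -> emit 'd', reset

Answer: 0 2 4 6 10 11 15 16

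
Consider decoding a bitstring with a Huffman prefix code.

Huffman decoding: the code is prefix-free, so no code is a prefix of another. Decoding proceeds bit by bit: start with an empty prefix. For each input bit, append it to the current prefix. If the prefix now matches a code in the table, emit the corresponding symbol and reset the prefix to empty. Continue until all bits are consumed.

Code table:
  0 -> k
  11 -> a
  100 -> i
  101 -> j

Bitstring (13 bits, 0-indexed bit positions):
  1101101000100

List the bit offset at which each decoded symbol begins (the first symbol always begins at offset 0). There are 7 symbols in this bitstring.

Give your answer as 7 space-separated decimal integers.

Bit 0: prefix='1' (no match yet)
Bit 1: prefix='11' -> emit 'a', reset
Bit 2: prefix='0' -> emit 'k', reset
Bit 3: prefix='1' (no match yet)
Bit 4: prefix='11' -> emit 'a', reset
Bit 5: prefix='0' -> emit 'k', reset
Bit 6: prefix='1' (no match yet)
Bit 7: prefix='10' (no match yet)
Bit 8: prefix='100' -> emit 'i', reset
Bit 9: prefix='0' -> emit 'k', reset
Bit 10: prefix='1' (no match yet)
Bit 11: prefix='10' (no match yet)
Bit 12: prefix='100' -> emit 'i', reset

Answer: 0 2 3 5 6 9 10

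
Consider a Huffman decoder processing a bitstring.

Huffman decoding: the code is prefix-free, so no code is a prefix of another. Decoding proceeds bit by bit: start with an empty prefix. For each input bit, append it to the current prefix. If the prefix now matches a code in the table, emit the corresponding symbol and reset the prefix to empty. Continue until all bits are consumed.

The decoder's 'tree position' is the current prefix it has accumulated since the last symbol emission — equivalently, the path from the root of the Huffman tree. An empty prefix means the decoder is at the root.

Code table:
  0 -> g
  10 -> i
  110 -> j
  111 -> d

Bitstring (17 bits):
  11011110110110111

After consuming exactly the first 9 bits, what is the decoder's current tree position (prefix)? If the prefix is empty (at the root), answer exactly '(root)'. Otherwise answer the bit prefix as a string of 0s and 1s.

Bit 0: prefix='1' (no match yet)
Bit 1: prefix='11' (no match yet)
Bit 2: prefix='110' -> emit 'j', reset
Bit 3: prefix='1' (no match yet)
Bit 4: prefix='11' (no match yet)
Bit 5: prefix='111' -> emit 'd', reset
Bit 6: prefix='1' (no match yet)
Bit 7: prefix='10' -> emit 'i', reset
Bit 8: prefix='1' (no match yet)

Answer: 1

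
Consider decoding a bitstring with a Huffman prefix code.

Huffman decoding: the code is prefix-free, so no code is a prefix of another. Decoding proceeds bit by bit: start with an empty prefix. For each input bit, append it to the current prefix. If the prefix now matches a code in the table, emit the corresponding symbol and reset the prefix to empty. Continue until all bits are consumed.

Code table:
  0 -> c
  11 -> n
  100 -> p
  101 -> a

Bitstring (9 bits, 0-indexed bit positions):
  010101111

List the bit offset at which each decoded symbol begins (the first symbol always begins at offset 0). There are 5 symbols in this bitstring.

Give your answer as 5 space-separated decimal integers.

Answer: 0 1 4 5 7

Derivation:
Bit 0: prefix='0' -> emit 'c', reset
Bit 1: prefix='1' (no match yet)
Bit 2: prefix='10' (no match yet)
Bit 3: prefix='101' -> emit 'a', reset
Bit 4: prefix='0' -> emit 'c', reset
Bit 5: prefix='1' (no match yet)
Bit 6: prefix='11' -> emit 'n', reset
Bit 7: prefix='1' (no match yet)
Bit 8: prefix='11' -> emit 'n', reset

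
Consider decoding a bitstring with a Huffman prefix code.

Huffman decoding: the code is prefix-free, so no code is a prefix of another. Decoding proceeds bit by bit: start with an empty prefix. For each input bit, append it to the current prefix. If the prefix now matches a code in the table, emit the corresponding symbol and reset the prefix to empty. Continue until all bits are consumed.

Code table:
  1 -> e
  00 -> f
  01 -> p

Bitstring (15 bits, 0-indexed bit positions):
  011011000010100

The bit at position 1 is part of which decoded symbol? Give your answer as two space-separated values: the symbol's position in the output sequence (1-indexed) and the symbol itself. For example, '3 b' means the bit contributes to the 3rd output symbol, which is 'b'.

Answer: 1 p

Derivation:
Bit 0: prefix='0' (no match yet)
Bit 1: prefix='01' -> emit 'p', reset
Bit 2: prefix='1' -> emit 'e', reset
Bit 3: prefix='0' (no match yet)
Bit 4: prefix='01' -> emit 'p', reset
Bit 5: prefix='1' -> emit 'e', reset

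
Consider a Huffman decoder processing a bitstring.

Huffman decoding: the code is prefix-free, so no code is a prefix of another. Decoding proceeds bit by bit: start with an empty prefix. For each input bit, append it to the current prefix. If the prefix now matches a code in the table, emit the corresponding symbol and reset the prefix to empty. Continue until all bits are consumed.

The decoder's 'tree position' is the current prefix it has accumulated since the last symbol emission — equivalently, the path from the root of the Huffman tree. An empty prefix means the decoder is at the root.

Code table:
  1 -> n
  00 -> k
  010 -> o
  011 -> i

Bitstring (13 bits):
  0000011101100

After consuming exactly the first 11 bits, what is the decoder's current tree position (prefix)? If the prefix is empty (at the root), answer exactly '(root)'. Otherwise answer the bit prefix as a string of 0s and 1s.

Answer: (root)

Derivation:
Bit 0: prefix='0' (no match yet)
Bit 1: prefix='00' -> emit 'k', reset
Bit 2: prefix='0' (no match yet)
Bit 3: prefix='00' -> emit 'k', reset
Bit 4: prefix='0' (no match yet)
Bit 5: prefix='01' (no match yet)
Bit 6: prefix='011' -> emit 'i', reset
Bit 7: prefix='1' -> emit 'n', reset
Bit 8: prefix='0' (no match yet)
Bit 9: prefix='01' (no match yet)
Bit 10: prefix='011' -> emit 'i', reset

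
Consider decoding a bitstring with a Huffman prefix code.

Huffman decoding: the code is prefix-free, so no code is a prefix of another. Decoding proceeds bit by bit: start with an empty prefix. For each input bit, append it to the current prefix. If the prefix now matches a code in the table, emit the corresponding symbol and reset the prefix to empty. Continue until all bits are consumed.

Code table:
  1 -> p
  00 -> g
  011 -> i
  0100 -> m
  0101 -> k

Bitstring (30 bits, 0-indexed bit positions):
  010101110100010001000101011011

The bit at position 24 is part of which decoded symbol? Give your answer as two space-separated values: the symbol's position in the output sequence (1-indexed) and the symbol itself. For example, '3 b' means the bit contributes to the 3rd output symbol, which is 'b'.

Bit 0: prefix='0' (no match yet)
Bit 1: prefix='01' (no match yet)
Bit 2: prefix='010' (no match yet)
Bit 3: prefix='0101' -> emit 'k', reset
Bit 4: prefix='0' (no match yet)
Bit 5: prefix='01' (no match yet)
Bit 6: prefix='011' -> emit 'i', reset
Bit 7: prefix='1' -> emit 'p', reset
Bit 8: prefix='0' (no match yet)
Bit 9: prefix='01' (no match yet)
Bit 10: prefix='010' (no match yet)
Bit 11: prefix='0100' -> emit 'm', reset
Bit 12: prefix='0' (no match yet)
Bit 13: prefix='01' (no match yet)
Bit 14: prefix='010' (no match yet)
Bit 15: prefix='0100' -> emit 'm', reset
Bit 16: prefix='0' (no match yet)
Bit 17: prefix='01' (no match yet)
Bit 18: prefix='010' (no match yet)
Bit 19: prefix='0100' -> emit 'm', reset
Bit 20: prefix='0' (no match yet)
Bit 21: prefix='01' (no match yet)
Bit 22: prefix='010' (no match yet)
Bit 23: prefix='0101' -> emit 'k', reset
Bit 24: prefix='0' (no match yet)
Bit 25: prefix='01' (no match yet)
Bit 26: prefix='011' -> emit 'i', reset
Bit 27: prefix='0' (no match yet)
Bit 28: prefix='01' (no match yet)

Answer: 8 i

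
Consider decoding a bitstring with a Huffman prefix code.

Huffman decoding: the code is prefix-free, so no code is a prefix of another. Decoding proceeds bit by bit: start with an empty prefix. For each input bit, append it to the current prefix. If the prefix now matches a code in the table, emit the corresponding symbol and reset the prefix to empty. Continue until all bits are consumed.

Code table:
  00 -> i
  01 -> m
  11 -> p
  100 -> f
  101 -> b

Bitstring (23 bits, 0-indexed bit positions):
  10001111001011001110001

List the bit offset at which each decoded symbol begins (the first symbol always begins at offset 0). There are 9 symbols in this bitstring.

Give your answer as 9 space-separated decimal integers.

Bit 0: prefix='1' (no match yet)
Bit 1: prefix='10' (no match yet)
Bit 2: prefix='100' -> emit 'f', reset
Bit 3: prefix='0' (no match yet)
Bit 4: prefix='01' -> emit 'm', reset
Bit 5: prefix='1' (no match yet)
Bit 6: prefix='11' -> emit 'p', reset
Bit 7: prefix='1' (no match yet)
Bit 8: prefix='10' (no match yet)
Bit 9: prefix='100' -> emit 'f', reset
Bit 10: prefix='1' (no match yet)
Bit 11: prefix='10' (no match yet)
Bit 12: prefix='101' -> emit 'b', reset
Bit 13: prefix='1' (no match yet)
Bit 14: prefix='10' (no match yet)
Bit 15: prefix='100' -> emit 'f', reset
Bit 16: prefix='1' (no match yet)
Bit 17: prefix='11' -> emit 'p', reset
Bit 18: prefix='1' (no match yet)
Bit 19: prefix='10' (no match yet)
Bit 20: prefix='100' -> emit 'f', reset
Bit 21: prefix='0' (no match yet)
Bit 22: prefix='01' -> emit 'm', reset

Answer: 0 3 5 7 10 13 16 18 21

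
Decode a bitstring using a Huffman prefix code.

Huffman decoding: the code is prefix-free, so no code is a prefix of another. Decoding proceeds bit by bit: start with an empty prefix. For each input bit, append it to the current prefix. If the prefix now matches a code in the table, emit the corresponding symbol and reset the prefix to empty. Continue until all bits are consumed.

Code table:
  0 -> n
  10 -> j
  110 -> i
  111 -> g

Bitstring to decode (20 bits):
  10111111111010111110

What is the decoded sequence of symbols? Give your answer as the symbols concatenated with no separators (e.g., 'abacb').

Bit 0: prefix='1' (no match yet)
Bit 1: prefix='10' -> emit 'j', reset
Bit 2: prefix='1' (no match yet)
Bit 3: prefix='11' (no match yet)
Bit 4: prefix='111' -> emit 'g', reset
Bit 5: prefix='1' (no match yet)
Bit 6: prefix='11' (no match yet)
Bit 7: prefix='111' -> emit 'g', reset
Bit 8: prefix='1' (no match yet)
Bit 9: prefix='11' (no match yet)
Bit 10: prefix='111' -> emit 'g', reset
Bit 11: prefix='0' -> emit 'n', reset
Bit 12: prefix='1' (no match yet)
Bit 13: prefix='10' -> emit 'j', reset
Bit 14: prefix='1' (no match yet)
Bit 15: prefix='11' (no match yet)
Bit 16: prefix='111' -> emit 'g', reset
Bit 17: prefix='1' (no match yet)
Bit 18: prefix='11' (no match yet)
Bit 19: prefix='110' -> emit 'i', reset

Answer: jgggnjgi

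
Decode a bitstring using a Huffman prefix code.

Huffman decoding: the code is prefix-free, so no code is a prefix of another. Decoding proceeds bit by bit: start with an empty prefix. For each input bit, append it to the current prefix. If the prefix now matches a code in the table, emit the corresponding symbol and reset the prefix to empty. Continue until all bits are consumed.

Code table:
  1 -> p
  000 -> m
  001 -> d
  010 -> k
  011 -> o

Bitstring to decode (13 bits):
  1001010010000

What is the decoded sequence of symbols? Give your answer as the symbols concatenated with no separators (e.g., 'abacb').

Answer: pdkkm

Derivation:
Bit 0: prefix='1' -> emit 'p', reset
Bit 1: prefix='0' (no match yet)
Bit 2: prefix='00' (no match yet)
Bit 3: prefix='001' -> emit 'd', reset
Bit 4: prefix='0' (no match yet)
Bit 5: prefix='01' (no match yet)
Bit 6: prefix='010' -> emit 'k', reset
Bit 7: prefix='0' (no match yet)
Bit 8: prefix='01' (no match yet)
Bit 9: prefix='010' -> emit 'k', reset
Bit 10: prefix='0' (no match yet)
Bit 11: prefix='00' (no match yet)
Bit 12: prefix='000' -> emit 'm', reset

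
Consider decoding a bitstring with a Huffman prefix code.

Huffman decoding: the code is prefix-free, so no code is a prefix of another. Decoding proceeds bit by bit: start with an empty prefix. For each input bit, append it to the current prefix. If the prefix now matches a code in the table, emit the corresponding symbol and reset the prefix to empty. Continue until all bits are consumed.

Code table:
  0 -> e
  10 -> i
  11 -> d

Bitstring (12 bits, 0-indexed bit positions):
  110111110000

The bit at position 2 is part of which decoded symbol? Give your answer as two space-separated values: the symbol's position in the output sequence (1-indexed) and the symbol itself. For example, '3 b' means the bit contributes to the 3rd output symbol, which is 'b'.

Bit 0: prefix='1' (no match yet)
Bit 1: prefix='11' -> emit 'd', reset
Bit 2: prefix='0' -> emit 'e', reset
Bit 3: prefix='1' (no match yet)
Bit 4: prefix='11' -> emit 'd', reset
Bit 5: prefix='1' (no match yet)
Bit 6: prefix='11' -> emit 'd', reset

Answer: 2 e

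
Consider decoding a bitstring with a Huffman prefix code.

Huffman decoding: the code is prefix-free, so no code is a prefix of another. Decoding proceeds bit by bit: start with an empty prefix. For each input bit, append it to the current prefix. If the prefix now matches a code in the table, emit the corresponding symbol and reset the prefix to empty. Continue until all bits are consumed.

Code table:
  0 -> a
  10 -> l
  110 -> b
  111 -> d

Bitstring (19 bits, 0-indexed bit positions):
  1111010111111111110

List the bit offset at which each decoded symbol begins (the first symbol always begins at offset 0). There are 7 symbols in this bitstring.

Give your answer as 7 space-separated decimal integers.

Bit 0: prefix='1' (no match yet)
Bit 1: prefix='11' (no match yet)
Bit 2: prefix='111' -> emit 'd', reset
Bit 3: prefix='1' (no match yet)
Bit 4: prefix='10' -> emit 'l', reset
Bit 5: prefix='1' (no match yet)
Bit 6: prefix='10' -> emit 'l', reset
Bit 7: prefix='1' (no match yet)
Bit 8: prefix='11' (no match yet)
Bit 9: prefix='111' -> emit 'd', reset
Bit 10: prefix='1' (no match yet)
Bit 11: prefix='11' (no match yet)
Bit 12: prefix='111' -> emit 'd', reset
Bit 13: prefix='1' (no match yet)
Bit 14: prefix='11' (no match yet)
Bit 15: prefix='111' -> emit 'd', reset
Bit 16: prefix='1' (no match yet)
Bit 17: prefix='11' (no match yet)
Bit 18: prefix='110' -> emit 'b', reset

Answer: 0 3 5 7 10 13 16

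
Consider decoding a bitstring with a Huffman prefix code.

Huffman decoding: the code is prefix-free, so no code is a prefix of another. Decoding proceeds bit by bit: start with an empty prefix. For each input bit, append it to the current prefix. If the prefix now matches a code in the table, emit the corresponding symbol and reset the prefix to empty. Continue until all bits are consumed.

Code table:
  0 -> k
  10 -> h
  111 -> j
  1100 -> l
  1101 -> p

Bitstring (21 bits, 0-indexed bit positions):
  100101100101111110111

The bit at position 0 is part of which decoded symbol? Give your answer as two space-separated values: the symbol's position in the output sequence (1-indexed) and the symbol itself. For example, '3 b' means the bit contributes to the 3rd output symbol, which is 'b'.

Answer: 1 h

Derivation:
Bit 0: prefix='1' (no match yet)
Bit 1: prefix='10' -> emit 'h', reset
Bit 2: prefix='0' -> emit 'k', reset
Bit 3: prefix='1' (no match yet)
Bit 4: prefix='10' -> emit 'h', reset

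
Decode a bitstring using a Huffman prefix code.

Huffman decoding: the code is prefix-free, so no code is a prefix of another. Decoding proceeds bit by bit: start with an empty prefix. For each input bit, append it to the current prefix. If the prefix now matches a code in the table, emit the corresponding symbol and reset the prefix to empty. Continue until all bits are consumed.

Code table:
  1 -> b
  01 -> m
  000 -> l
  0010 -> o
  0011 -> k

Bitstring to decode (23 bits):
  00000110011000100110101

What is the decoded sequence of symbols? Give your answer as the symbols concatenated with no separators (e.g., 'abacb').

Bit 0: prefix='0' (no match yet)
Bit 1: prefix='00' (no match yet)
Bit 2: prefix='000' -> emit 'l', reset
Bit 3: prefix='0' (no match yet)
Bit 4: prefix='00' (no match yet)
Bit 5: prefix='001' (no match yet)
Bit 6: prefix='0011' -> emit 'k', reset
Bit 7: prefix='0' (no match yet)
Bit 8: prefix='00' (no match yet)
Bit 9: prefix='001' (no match yet)
Bit 10: prefix='0011' -> emit 'k', reset
Bit 11: prefix='0' (no match yet)
Bit 12: prefix='00' (no match yet)
Bit 13: prefix='000' -> emit 'l', reset
Bit 14: prefix='1' -> emit 'b', reset
Bit 15: prefix='0' (no match yet)
Bit 16: prefix='00' (no match yet)
Bit 17: prefix='001' (no match yet)
Bit 18: prefix='0011' -> emit 'k', reset
Bit 19: prefix='0' (no match yet)
Bit 20: prefix='01' -> emit 'm', reset
Bit 21: prefix='0' (no match yet)
Bit 22: prefix='01' -> emit 'm', reset

Answer: lkklbkmm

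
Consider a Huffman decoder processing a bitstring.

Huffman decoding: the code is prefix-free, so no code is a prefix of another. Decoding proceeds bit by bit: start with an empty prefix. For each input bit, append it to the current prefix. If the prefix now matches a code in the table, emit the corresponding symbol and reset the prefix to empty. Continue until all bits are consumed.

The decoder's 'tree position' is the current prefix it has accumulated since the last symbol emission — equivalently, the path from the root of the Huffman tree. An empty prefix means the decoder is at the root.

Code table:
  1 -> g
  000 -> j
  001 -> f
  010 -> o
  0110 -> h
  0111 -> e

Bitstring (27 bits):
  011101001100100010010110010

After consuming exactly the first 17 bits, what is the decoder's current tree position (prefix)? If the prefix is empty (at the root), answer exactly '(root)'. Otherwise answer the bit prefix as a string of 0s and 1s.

Answer: (root)

Derivation:
Bit 0: prefix='0' (no match yet)
Bit 1: prefix='01' (no match yet)
Bit 2: prefix='011' (no match yet)
Bit 3: prefix='0111' -> emit 'e', reset
Bit 4: prefix='0' (no match yet)
Bit 5: prefix='01' (no match yet)
Bit 6: prefix='010' -> emit 'o', reset
Bit 7: prefix='0' (no match yet)
Bit 8: prefix='01' (no match yet)
Bit 9: prefix='011' (no match yet)
Bit 10: prefix='0110' -> emit 'h', reset
Bit 11: prefix='0' (no match yet)
Bit 12: prefix='01' (no match yet)
Bit 13: prefix='010' -> emit 'o', reset
Bit 14: prefix='0' (no match yet)
Bit 15: prefix='00' (no match yet)
Bit 16: prefix='001' -> emit 'f', reset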